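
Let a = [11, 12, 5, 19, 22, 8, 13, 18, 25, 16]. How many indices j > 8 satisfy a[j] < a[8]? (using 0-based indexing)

The element at index 8 is 25.
Elements after it: 16
Those smaller than 25: 16

1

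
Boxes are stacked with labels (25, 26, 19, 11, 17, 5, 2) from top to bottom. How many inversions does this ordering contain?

19 out-of-order pairs

Element-by-element contributions:
25 → 19, 11, 17, 5, 2 → 5
26 → 19, 11, 17, 5, 2 → 5
19 → 11, 17, 5, 2 → 4
11 → 5, 2 → 2
17 → 5, 2 → 2
5 → 2 → 1
2 → none → 0
Sum: 5 + 5 + 4 + 2 + 2 + 1 + 0 = 19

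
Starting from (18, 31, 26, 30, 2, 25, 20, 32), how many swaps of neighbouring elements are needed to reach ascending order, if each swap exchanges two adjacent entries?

Minimum adjacent swaps = number of inversions (each swap of adjacent out-of-order elements removes one inversion and no swap can remove more).
Count inversions — for each element, later elements that are smaller:
18: 2 → 1
31: 26, 30, 2, 25, 20 → 5
26: 2, 25, 20 → 3
30: 2, 25, 20 → 3
2: none → 0
25: 20 → 1
20: none → 0
32: none → 0
Total inversions: 1 + 5 + 3 + 3 + 0 + 1 + 0 + 0 = 13

There are 13 adjacent swaps.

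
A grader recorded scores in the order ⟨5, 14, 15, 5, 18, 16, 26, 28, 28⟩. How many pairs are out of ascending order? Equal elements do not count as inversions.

3 inversions

Element-by-element contributions:
5 → none → 0
14 → 5 → 1
15 → 5 → 1
5 → none → 0
18 → 16 → 1
16 → none → 0
26 → none → 0
28 → none → 0
28 → none → 0
Sum: 0 + 1 + 1 + 0 + 1 + 0 + 0 + 0 + 0 = 3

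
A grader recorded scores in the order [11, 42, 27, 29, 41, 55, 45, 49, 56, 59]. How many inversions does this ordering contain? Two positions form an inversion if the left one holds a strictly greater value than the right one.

Sweep left to right; for each value list the smaller values that follow it:
11: 0
42: 3
27: 0
29: 0
41: 0
55: 2
45: 0
49: 0
56: 0
59: 0
Sum: 0 + 3 + 0 + 0 + 0 + 2 + 0 + 0 + 0 + 0 = 5

5 inversions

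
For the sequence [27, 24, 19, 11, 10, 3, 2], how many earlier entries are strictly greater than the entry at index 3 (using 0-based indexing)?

3 such elements

The element at index 3 is 11.
Elements before it: 27, 24, 19
Those larger than 11: 27, 24, 19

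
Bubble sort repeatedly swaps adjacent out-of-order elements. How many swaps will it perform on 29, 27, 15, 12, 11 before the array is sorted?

10

The minimum number of adjacent swaps to sort an array equals its inversion count, since every such swap removes exactly one inversion.
Count inversions — for each element, later elements that are smaller:
29: 27, 15, 12, 11 → 4
27: 15, 12, 11 → 3
15: 12, 11 → 2
12: 11 → 1
11: none → 0
Total inversions: 4 + 3 + 2 + 1 + 0 = 10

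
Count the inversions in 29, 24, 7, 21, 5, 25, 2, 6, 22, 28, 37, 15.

Sweep left to right; for each value list the smaller values that follow it:
29: 10
24: 7
7: 3
21: 4
5: 1
25: 4
2: 0
6: 0
22: 1
28: 1
37: 1
15: 0
Sum: 10 + 7 + 3 + 4 + 1 + 4 + 0 + 0 + 1 + 1 + 1 + 0 = 32

32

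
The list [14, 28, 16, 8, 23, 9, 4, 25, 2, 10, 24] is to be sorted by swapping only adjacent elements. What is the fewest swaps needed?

31 swaps

Each adjacent swap fixes exactly one inversion, so the minimum swap count equals the number of inversions.
Count inversions — for each element, later elements that are smaller:
14: 8, 9, 4, 2, 10 → 5
28: 16, 8, 23, 9, 4, 25, 2, 10, 24 → 9
16: 8, 9, 4, 2, 10 → 5
8: 4, 2 → 2
23: 9, 4, 2, 10 → 4
9: 4, 2 → 2
4: 2 → 1
25: 2, 10, 24 → 3
2: none → 0
10: none → 0
24: none → 0
Total inversions: 5 + 9 + 5 + 2 + 4 + 2 + 1 + 3 + 0 + 0 + 0 = 31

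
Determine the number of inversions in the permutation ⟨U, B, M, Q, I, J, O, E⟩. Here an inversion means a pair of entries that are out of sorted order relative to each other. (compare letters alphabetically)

Element-by-element contributions:
U: 7
B: 0
M: 3
Q: 4
I: 1
J: 1
O: 1
E: 0
Sum: 7 + 0 + 3 + 4 + 1 + 1 + 1 + 0 = 17

17 inversions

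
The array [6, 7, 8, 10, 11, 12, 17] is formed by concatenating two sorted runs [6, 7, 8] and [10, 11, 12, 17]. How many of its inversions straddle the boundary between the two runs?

0 cross-inversions

Count, for every r in R, how many entries of L exceed r:
r = 10: none → 0
r = 11: none → 0
r = 12: none → 0
r = 17: none → 0
Cross-inversions: 0 + 0 + 0 + 0 = 0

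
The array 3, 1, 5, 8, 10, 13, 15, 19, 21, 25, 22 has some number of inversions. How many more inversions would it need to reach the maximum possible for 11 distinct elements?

53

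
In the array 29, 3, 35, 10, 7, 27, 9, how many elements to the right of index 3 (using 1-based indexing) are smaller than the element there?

4 such elements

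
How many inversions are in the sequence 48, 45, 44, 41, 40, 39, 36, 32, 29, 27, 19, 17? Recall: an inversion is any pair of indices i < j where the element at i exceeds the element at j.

Element-by-element contributions:
48 → 45, 44, 41, 40, 39, 36, 32, 29, 27, 19, 17 → 11
45 → 44, 41, 40, 39, 36, 32, 29, 27, 19, 17 → 10
44 → 41, 40, 39, 36, 32, 29, 27, 19, 17 → 9
41 → 40, 39, 36, 32, 29, 27, 19, 17 → 8
40 → 39, 36, 32, 29, 27, 19, 17 → 7
39 → 36, 32, 29, 27, 19, 17 → 6
36 → 32, 29, 27, 19, 17 → 5
32 → 29, 27, 19, 17 → 4
29 → 27, 19, 17 → 3
27 → 19, 17 → 2
19 → 17 → 1
17 → none → 0
Sum: 11 + 10 + 9 + 8 + 7 + 6 + 5 + 4 + 3 + 2 + 1 + 0 = 66

There are 66 inversions.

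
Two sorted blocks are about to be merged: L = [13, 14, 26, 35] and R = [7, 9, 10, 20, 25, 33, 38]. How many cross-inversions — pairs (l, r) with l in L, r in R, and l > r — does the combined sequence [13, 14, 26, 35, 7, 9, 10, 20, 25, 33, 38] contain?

Take each right-half value and tally the left-half values above it:
r = 7: 13, 14, 26, 35 → 4
r = 9: 13, 14, 26, 35 → 4
r = 10: 13, 14, 26, 35 → 4
r = 20: 26, 35 → 2
r = 25: 26, 35 → 2
r = 33: 35 → 1
r = 38: none → 0
Cross-inversions: 4 + 4 + 4 + 2 + 2 + 1 + 0 = 17

17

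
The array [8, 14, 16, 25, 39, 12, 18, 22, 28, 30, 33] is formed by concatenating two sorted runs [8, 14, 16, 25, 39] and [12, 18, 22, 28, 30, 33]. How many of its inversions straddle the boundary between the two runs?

For each element r of the right run, count left-run elements greater than r:
r = 12: 14, 16, 25, 39 → 4
r = 18: 25, 39 → 2
r = 22: 25, 39 → 2
r = 28: 39 → 1
r = 30: 39 → 1
r = 33: 39 → 1
Cross-inversions: 4 + 2 + 2 + 1 + 1 + 1 = 11

11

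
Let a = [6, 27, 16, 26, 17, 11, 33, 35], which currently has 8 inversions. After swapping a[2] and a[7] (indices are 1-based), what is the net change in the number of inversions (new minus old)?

+1

Positions 2 and 7 hold 27 and 33; after swapping, the array is [6, 33, 16, 26, 17, 11, 27, 35].
Sweep left to right; for each value list the smaller values that follow it:
6 → none → 0
33 → 16, 26, 17, 11, 27 → 5
16 → 11 → 1
26 → 17, 11 → 2
17 → 11 → 1
11 → none → 0
27 → none → 0
35 → none → 0
Sum: 0 + 5 + 1 + 2 + 1 + 0 + 0 + 0 = 9
Change: 9 − 8 = +1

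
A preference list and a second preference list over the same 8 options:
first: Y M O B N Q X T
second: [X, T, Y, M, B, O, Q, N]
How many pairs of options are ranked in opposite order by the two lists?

Assign each item its position (1..8) in the first ordering, then rewrite the second ordering as that position sequence:
positions: Y→1, M→2, O→3, B→4, N→5, Q→6, X→7, T→8
second ordering as positions: [7, 8, 1, 2, 4, 3, 6, 5]
Discordant pairs = inversions in this position sequence.
7: 1, 2, 4, 3, 6, 5 → 6
8: 1, 2, 4, 3, 6, 5 → 6
1: 0
2: 0
4: 3 → 1
3: 0
6: 5 → 1
5: 0
Total: 6 + 6 + 0 + 0 + 1 + 0 + 1 + 0 = 14

14 pairs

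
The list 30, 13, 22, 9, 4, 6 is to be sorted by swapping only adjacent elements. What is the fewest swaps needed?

13

Each adjacent swap fixes exactly one inversion, so the minimum swap count equals the number of inversions.
Count inversions — for each element, later elements that are smaller:
30: 13, 22, 9, 4, 6 → 5
13: 9, 4, 6 → 3
22: 9, 4, 6 → 3
9: 4, 6 → 2
4: none → 0
6: none → 0
Total inversions: 5 + 3 + 3 + 2 + 0 + 0 = 13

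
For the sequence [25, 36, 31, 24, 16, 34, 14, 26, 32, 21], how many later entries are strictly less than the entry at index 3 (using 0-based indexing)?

3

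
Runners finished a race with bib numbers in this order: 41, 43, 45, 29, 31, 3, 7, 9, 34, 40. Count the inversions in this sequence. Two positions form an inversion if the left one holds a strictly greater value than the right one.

There are 27 out-of-order pairs.

Count, for each position, how many later elements it exceeds:
41: 7
43: 7
45: 7
29: 3
31: 3
3: 0
7: 0
9: 0
34: 0
40: 0
Sum: 7 + 7 + 7 + 3 + 3 + 0 + 0 + 0 + 0 + 0 = 27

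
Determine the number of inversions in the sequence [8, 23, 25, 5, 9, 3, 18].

Inversions: 12

For each element, count later entries that are smaller:
8 → 5, 3 → 2
23 → 5, 9, 3, 18 → 4
25 → 5, 9, 3, 18 → 4
5 → 3 → 1
9 → 3 → 1
3 → none → 0
18 → none → 0
Sum: 2 + 4 + 4 + 1 + 1 + 0 + 0 = 12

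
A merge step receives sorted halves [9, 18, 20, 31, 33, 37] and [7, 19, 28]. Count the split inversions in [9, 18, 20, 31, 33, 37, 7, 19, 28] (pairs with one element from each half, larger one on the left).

For each element r of the right run, count left-run elements greater than r:
r = 7: 9, 18, 20, 31, 33, 37 → 6
r = 19: 20, 31, 33, 37 → 4
r = 28: 31, 33, 37 → 3
Cross-inversions: 6 + 4 + 3 = 13

13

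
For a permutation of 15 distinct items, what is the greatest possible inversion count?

There are 105 inversions.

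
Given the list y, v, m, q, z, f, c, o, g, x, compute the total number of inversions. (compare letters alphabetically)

28 inversions

For each element, count later entries that are smaller:
y → v, m, q, f, c, o, g, x → 8
v → m, q, f, c, o, g → 6
m → f, c, g → 3
q → f, c, o, g → 4
z → f, c, o, g, x → 5
f → c → 1
c → none → 0
o → g → 1
g → none → 0
x → none → 0
Sum: 8 + 6 + 3 + 4 + 5 + 1 + 0 + 1 + 0 + 0 = 28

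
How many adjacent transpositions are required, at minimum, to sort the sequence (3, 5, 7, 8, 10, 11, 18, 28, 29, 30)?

0 swaps

Each adjacent swap fixes exactly one inversion, so the minimum swap count equals the number of inversions.
Count inversions — for each element, later elements that are smaller:
3: none → 0
5: none → 0
7: none → 0
8: none → 0
10: none → 0
11: none → 0
18: none → 0
28: none → 0
29: none → 0
30: none → 0
Total inversions: 0 + 0 + 0 + 0 + 0 + 0 + 0 + 0 + 0 + 0 = 0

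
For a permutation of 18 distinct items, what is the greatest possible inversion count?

There are 153 inversions.

A reversed (strictly descending) arrangement makes every pair an inversion, giving C(18, 2) inversions.
C(18, 2) = 18·17/2 = 153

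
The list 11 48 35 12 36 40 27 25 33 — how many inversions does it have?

For each element, count later entries that are smaller:
11 → none → 0
48 → 35, 12, 36, 40, 27, 25, 33 → 7
35 → 12, 27, 25, 33 → 4
12 → none → 0
36 → 27, 25, 33 → 3
40 → 27, 25, 33 → 3
27 → 25 → 1
25 → none → 0
33 → none → 0
Sum: 0 + 7 + 4 + 0 + 3 + 3 + 1 + 0 + 0 = 18

Out-of-order pairs: 18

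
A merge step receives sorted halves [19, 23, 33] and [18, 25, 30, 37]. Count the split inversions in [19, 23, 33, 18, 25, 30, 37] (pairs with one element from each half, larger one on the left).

5

Count, for every r in R, how many entries of L exceed r:
r = 18: 19, 23, 33 → 3
r = 25: 33 → 1
r = 30: 33 → 1
r = 37: none → 0
Cross-inversions: 3 + 1 + 1 + 0 = 5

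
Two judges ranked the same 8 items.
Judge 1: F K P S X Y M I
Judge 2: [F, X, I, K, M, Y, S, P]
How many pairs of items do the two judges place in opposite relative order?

Assign each item its position (1..8) in the first ordering, then rewrite the second ordering as that position sequence:
positions: F→1, K→2, P→3, S→4, X→5, Y→6, M→7, I→8
second ordering as positions: [1, 5, 8, 2, 7, 6, 4, 3]
Discordant pairs = inversions in this position sequence.
1: 0
5: 2, 4, 3 → 3
8: 2, 7, 6, 4, 3 → 5
2: 0
7: 6, 4, 3 → 3
6: 4, 3 → 2
4: 3 → 1
3: 0
Total: 0 + 3 + 5 + 0 + 3 + 2 + 1 + 0 = 14

14 discordant pairs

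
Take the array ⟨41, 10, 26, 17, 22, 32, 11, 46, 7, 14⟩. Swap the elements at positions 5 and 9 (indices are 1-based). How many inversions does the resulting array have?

23

Positions 5 and 9 hold 22 and 7; after swapping, the array is [41, 10, 26, 17, 7, 32, 11, 46, 22, 14].
Element-by-element contributions:
41 → 10, 26, 17, 7, 32, 11, 22, 14 → 8
10 → 7 → 1
26 → 17, 7, 11, 22, 14 → 5
17 → 7, 11, 14 → 3
7 → none → 0
32 → 11, 22, 14 → 3
11 → none → 0
46 → 22, 14 → 2
22 → 14 → 1
14 → none → 0
Sum: 8 + 1 + 5 + 3 + 0 + 3 + 0 + 2 + 1 + 0 = 23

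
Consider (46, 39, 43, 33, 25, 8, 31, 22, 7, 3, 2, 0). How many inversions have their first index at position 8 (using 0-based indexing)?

3 such elements

The element at index 8 is 7.
Elements after it: 3, 2, 0
Those smaller than 7: 3, 2, 0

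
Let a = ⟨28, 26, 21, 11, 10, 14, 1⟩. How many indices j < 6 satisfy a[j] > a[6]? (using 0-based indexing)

The element at index 6 is 1.
Elements before it: 28, 26, 21, 11, 10, 14
Those larger than 1: 28, 26, 21, 11, 10, 14

6 such elements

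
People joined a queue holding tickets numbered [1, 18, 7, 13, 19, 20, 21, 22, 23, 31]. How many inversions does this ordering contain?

2 inversions

Element-by-element contributions:
1 → none → 0
18 → 7, 13 → 2
7 → none → 0
13 → none → 0
19 → none → 0
20 → none → 0
21 → none → 0
22 → none → 0
23 → none → 0
31 → none → 0
Sum: 0 + 2 + 0 + 0 + 0 + 0 + 0 + 0 + 0 + 0 = 2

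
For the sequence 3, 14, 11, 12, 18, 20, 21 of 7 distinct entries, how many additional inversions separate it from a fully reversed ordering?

Maximum inversions for 7 distinct elements is C(7, 2) = 7·6/2 = 21.
Current inversions — for each element, count later smaller elements:
3: 0
14: 2
11: 0
12: 0
18: 0
20: 0
21: 0
Current total: 0 + 2 + 0 + 0 + 0 + 0 + 0 = 2
Shortfall: 21 − 2 = 19

19 inversions short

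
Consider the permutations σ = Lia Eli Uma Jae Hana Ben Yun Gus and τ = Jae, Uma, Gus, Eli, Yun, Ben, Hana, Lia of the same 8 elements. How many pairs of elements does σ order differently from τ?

17

Assign each item its position (1..8) in the first ordering, then rewrite the second ordering as that position sequence:
positions: Lia→1, Eli→2, Uma→3, Jae→4, Hana→5, Ben→6, Yun→7, Gus→8
second ordering as positions: [4, 3, 8, 2, 7, 6, 5, 1]
Discordant pairs = inversions in this position sequence.
4: 3, 2, 1 → 3
3: 2, 1 → 2
8: 2, 7, 6, 5, 1 → 5
2: 1 → 1
7: 6, 5, 1 → 3
6: 5, 1 → 2
5: 1 → 1
1: 0
Total: 3 + 2 + 5 + 1 + 3 + 2 + 1 + 0 = 17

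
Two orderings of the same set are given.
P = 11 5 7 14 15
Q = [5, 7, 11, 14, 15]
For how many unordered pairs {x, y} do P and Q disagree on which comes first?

2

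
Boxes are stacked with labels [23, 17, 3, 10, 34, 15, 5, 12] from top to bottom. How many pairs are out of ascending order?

Count, for each position, how many later elements it exceeds:
23: 6
17: 5
3: 0
10: 1
34: 3
15: 2
5: 0
12: 0
Sum: 6 + 5 + 0 + 1 + 3 + 2 + 0 + 0 = 17

17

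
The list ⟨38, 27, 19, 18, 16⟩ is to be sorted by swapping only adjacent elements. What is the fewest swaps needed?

The minimum number of adjacent swaps to sort an array equals its inversion count, since every such swap removes exactly one inversion.
Count inversions — for each element, later elements that are smaller:
38: 27, 19, 18, 16 → 4
27: 19, 18, 16 → 3
19: 18, 16 → 2
18: 16 → 1
16: none → 0
Total inversions: 4 + 3 + 2 + 1 + 0 = 10

10 adjacent swaps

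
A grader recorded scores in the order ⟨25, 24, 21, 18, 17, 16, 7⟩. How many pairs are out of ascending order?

21

Count, for each position, how many later elements it exceeds:
25 → 24, 21, 18, 17, 16, 7 → 6
24 → 21, 18, 17, 16, 7 → 5
21 → 18, 17, 16, 7 → 4
18 → 17, 16, 7 → 3
17 → 16, 7 → 2
16 → 7 → 1
7 → none → 0
Sum: 6 + 5 + 4 + 3 + 2 + 1 + 0 = 21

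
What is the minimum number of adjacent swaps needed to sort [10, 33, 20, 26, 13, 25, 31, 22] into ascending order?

The minimum number of adjacent swaps to sort an array equals its inversion count, since every such swap removes exactly one inversion.
Count inversions — for each element, later elements that are smaller:
10: none → 0
33: 20, 26, 13, 25, 31, 22 → 6
20: 13 → 1
26: 13, 25, 22 → 3
13: none → 0
25: 22 → 1
31: 22 → 1
22: none → 0
Total inversions: 0 + 6 + 1 + 3 + 0 + 1 + 1 + 0 = 12

There are 12 adjacent swaps.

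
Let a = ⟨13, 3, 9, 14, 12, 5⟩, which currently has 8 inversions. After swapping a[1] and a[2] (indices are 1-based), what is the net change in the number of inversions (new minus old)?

Positions 1 and 2 hold 13 and 3; after swapping, the array is [3, 13, 9, 14, 12, 5].
For each element, count later entries that are smaller:
3: 0
13: 3
9: 1
14: 2
12: 1
5: 0
Sum: 0 + 3 + 1 + 2 + 1 + 0 = 7
Change: 7 − 8 = -1

-1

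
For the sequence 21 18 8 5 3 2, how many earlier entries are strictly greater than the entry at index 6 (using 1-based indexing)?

5 such elements

The element at index 6 is 2.
Elements before it: 21, 18, 8, 5, 3
Those larger than 2: 21, 18, 8, 5, 3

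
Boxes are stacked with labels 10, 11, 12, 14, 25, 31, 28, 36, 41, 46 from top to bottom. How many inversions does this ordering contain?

Count, for each position, how many later elements it exceeds:
10 → none → 0
11 → none → 0
12 → none → 0
14 → none → 0
25 → none → 0
31 → 28 → 1
28 → none → 0
36 → none → 0
41 → none → 0
46 → none → 0
Sum: 0 + 0 + 0 + 0 + 0 + 1 + 0 + 0 + 0 + 0 = 1

There is 1 out-of-order pair.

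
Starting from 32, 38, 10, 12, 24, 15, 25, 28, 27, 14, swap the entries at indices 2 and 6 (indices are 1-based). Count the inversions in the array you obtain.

20 inversions

Positions 2 and 6 hold 38 and 15; after swapping, the array is [32, 15, 10, 12, 24, 38, 25, 28, 27, 14].
For each element, count later entries that are smaller:
32 → 15, 10, 12, 24, 25, 28, 27, 14 → 8
15 → 10, 12, 14 → 3
10 → none → 0
12 → none → 0
24 → 14 → 1
38 → 25, 28, 27, 14 → 4
25 → 14 → 1
28 → 27, 14 → 2
27 → 14 → 1
14 → none → 0
Sum: 8 + 3 + 0 + 0 + 1 + 4 + 1 + 2 + 1 + 0 = 20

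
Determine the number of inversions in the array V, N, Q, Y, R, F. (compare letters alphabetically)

Out-of-order index pairs (1-indexed):
(1,2): V > N
(1,3): V > Q
(1,5): V > R
(1,6): V > F
(2,6): N > F
(3,6): Q > F
(4,5): Y > R
(4,6): Y > F
(5,6): R > F
That's 9 pairs.

9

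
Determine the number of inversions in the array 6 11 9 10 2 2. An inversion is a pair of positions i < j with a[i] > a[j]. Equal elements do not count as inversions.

Listing every pair i<j with a[i]>a[j] (using 0-based positions):
(0,4): 6 > 2
(0,5): 6 > 2
(1,2): 11 > 9
(1,3): 11 > 10
(1,4): 11 > 2
(1,5): 11 > 2
(2,4): 9 > 2
(2,5): 9 > 2
(3,4): 10 > 2
(3,5): 10 > 2
That's 10 pairs.

There are 10 inversions.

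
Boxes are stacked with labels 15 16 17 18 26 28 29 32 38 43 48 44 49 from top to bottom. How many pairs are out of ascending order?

Count, for each position, how many later elements it exceeds:
15 → none → 0
16 → none → 0
17 → none → 0
18 → none → 0
26 → none → 0
28 → none → 0
29 → none → 0
32 → none → 0
38 → none → 0
43 → none → 0
48 → 44 → 1
44 → none → 0
49 → none → 0
Sum: 0 + 0 + 0 + 0 + 0 + 0 + 0 + 0 + 0 + 0 + 1 + 0 + 0 = 1

There is 1 out-of-order pair.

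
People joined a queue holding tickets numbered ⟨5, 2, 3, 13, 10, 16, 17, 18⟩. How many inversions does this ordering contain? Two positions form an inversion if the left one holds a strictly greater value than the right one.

Count, for each position, how many later elements it exceeds:
5: 2
2: 0
3: 0
13: 1
10: 0
16: 0
17: 0
18: 0
Sum: 2 + 0 + 0 + 1 + 0 + 0 + 0 + 0 = 3

3 out-of-order pairs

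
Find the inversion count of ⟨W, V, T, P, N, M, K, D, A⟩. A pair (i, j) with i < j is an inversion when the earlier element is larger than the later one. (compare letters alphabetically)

Element-by-element contributions:
W → V, T, P, N, M, K, D, A → 8
V → T, P, N, M, K, D, A → 7
T → P, N, M, K, D, A → 6
P → N, M, K, D, A → 5
N → M, K, D, A → 4
M → K, D, A → 3
K → D, A → 2
D → A → 1
A → none → 0
Sum: 8 + 7 + 6 + 5 + 4 + 3 + 2 + 1 + 0 = 36

36 inversions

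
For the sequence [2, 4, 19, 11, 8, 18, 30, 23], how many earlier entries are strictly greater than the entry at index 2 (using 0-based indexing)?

0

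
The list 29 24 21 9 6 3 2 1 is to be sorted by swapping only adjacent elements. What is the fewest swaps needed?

28

The minimum number of adjacent swaps to sort an array equals its inversion count, since every such swap removes exactly one inversion.
Count inversions — for each element, later elements that are smaller:
29: 24, 21, 9, 6, 3, 2, 1 → 7
24: 21, 9, 6, 3, 2, 1 → 6
21: 9, 6, 3, 2, 1 → 5
9: 6, 3, 2, 1 → 4
6: 3, 2, 1 → 3
3: 2, 1 → 2
2: 1 → 1
1: none → 0
Total inversions: 7 + 6 + 5 + 4 + 3 + 2 + 1 + 0 = 28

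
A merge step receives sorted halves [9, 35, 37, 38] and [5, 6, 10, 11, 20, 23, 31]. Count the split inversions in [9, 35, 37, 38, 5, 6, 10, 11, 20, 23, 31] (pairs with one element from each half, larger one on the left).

23 cross-inversions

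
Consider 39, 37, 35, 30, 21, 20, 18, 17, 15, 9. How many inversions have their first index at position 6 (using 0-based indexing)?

3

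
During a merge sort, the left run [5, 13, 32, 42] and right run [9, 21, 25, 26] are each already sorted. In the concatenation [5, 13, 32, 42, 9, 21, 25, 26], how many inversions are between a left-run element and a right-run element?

9 cross-inversions

Count, for every r in R, how many entries of L exceed r:
r = 9: 13, 32, 42 → 3
r = 21: 32, 42 → 2
r = 25: 32, 42 → 2
r = 26: 32, 42 → 2
Cross-inversions: 3 + 2 + 2 + 2 = 9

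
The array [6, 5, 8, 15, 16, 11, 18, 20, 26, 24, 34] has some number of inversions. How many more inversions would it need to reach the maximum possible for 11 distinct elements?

51

Maximum inversions for 11 distinct elements is C(11, 2) = 11·10/2 = 55.
Current inversions — for each element, count later smaller elements:
6: 1
5: 0
8: 0
15: 1
16: 1
11: 0
18: 0
20: 0
26: 1
24: 0
34: 0
Current total: 1 + 0 + 0 + 1 + 1 + 0 + 0 + 0 + 1 + 0 + 0 = 4
Shortfall: 55 − 4 = 51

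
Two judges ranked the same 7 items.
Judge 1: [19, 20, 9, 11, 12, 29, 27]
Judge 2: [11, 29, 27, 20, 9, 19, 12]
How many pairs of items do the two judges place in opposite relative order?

Assign each item its position (1..7) in the first ordering, then rewrite the second ordering as that position sequence:
positions: 19→1, 20→2, 9→3, 11→4, 12→5, 29→6, 27→7
second ordering as positions: [4, 6, 7, 2, 3, 1, 5]
Discordant pairs = inversions in this position sequence.
4: 2, 3, 1 → 3
6: 2, 3, 1, 5 → 4
7: 2, 3, 1, 5 → 4
2: 1 → 1
3: 1 → 1
1: 0
5: 0
Total: 3 + 4 + 4 + 1 + 1 + 0 + 0 = 13

Discordant pairs: 13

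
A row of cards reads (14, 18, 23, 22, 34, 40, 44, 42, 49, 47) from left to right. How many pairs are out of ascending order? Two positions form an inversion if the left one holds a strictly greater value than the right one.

3 inversions

Count, for each position, how many later elements it exceeds:
14 → none → 0
18 → none → 0
23 → 22 → 1
22 → none → 0
34 → none → 0
40 → none → 0
44 → 42 → 1
42 → none → 0
49 → 47 → 1
47 → none → 0
Sum: 0 + 0 + 1 + 0 + 0 + 0 + 1 + 0 + 1 + 0 = 3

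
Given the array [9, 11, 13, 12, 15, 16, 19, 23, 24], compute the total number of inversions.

For each element, count later entries that are smaller:
9: 0
11: 0
13: 1
12: 0
15: 0
16: 0
19: 0
23: 0
24: 0
Sum: 0 + 0 + 1 + 0 + 0 + 0 + 0 + 0 + 0 = 1

1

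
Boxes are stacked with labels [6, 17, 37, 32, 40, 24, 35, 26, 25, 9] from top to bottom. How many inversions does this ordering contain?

23

Count, for each position, how many later elements it exceeds:
6 → none → 0
17 → 9 → 1
37 → 32, 24, 35, 26, 25, 9 → 6
32 → 24, 26, 25, 9 → 4
40 → 24, 35, 26, 25, 9 → 5
24 → 9 → 1
35 → 26, 25, 9 → 3
26 → 25, 9 → 2
25 → 9 → 1
9 → none → 0
Sum: 0 + 1 + 6 + 4 + 5 + 1 + 3 + 2 + 1 + 0 = 23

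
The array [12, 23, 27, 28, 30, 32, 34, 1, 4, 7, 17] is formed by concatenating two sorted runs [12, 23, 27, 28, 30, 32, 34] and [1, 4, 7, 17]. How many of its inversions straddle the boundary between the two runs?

Count, for every r in R, how many entries of L exceed r:
r = 1: 12, 23, 27, 28, 30, 32, 34 → 7
r = 4: 12, 23, 27, 28, 30, 32, 34 → 7
r = 7: 12, 23, 27, 28, 30, 32, 34 → 7
r = 17: 23, 27, 28, 30, 32, 34 → 6
Cross-inversions: 7 + 7 + 7 + 6 = 27

27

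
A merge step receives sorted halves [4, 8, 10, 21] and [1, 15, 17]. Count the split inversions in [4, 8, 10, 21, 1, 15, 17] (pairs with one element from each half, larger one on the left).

6

Count, for every r in R, how many entries of L exceed r:
r = 1: 4, 8, 10, 21 → 4
r = 15: 21 → 1
r = 17: 21 → 1
Cross-inversions: 4 + 1 + 1 = 6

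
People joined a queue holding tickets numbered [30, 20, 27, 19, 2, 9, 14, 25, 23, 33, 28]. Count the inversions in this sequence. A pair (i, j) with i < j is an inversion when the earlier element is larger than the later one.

Sweep left to right; for each value list the smaller values that follow it:
30: 9
20: 4
27: 6
19: 3
2: 0
9: 0
14: 0
25: 1
23: 0
33: 1
28: 0
Sum: 9 + 4 + 6 + 3 + 0 + 0 + 0 + 1 + 0 + 1 + 0 = 24

24 inversions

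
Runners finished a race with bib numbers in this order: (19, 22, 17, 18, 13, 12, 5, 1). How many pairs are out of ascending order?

26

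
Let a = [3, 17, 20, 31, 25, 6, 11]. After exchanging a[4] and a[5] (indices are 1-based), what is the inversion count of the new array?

Inversions: 8

Positions 4 and 5 hold 31 and 25; after swapping, the array is [3, 17, 20, 25, 31, 6, 11].
For each element, count later entries that are smaller:
3: 0
17: 2
20: 2
25: 2
31: 2
6: 0
11: 0
Sum: 0 + 2 + 2 + 2 + 2 + 0 + 0 = 8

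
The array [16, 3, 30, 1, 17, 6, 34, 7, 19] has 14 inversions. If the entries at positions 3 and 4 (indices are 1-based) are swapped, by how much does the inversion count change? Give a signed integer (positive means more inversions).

-1

Positions 3 and 4 hold 30 and 1; after swapping, the array is [16, 3, 1, 30, 17, 6, 34, 7, 19].
Sweep left to right; for each value list the smaller values that follow it:
16 → 3, 1, 6, 7 → 4
3 → 1 → 1
1 → none → 0
30 → 17, 6, 7, 19 → 4
17 → 6, 7 → 2
6 → none → 0
34 → 7, 19 → 2
7 → none → 0
19 → none → 0
Sum: 4 + 1 + 0 + 4 + 2 + 0 + 2 + 0 + 0 = 13
Change: 13 − 14 = -1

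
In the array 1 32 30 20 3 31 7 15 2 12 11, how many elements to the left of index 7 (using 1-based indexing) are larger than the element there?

4

The element at index 7 is 7.
Elements before it: 1, 32, 30, 20, 3, 31
Those larger than 7: 32, 30, 20, 31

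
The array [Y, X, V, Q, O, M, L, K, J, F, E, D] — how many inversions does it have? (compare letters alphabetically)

Inversions: 66

Element-by-element contributions:
Y → X, V, Q, O, M, L, K, J, F, E, D → 11
X → V, Q, O, M, L, K, J, F, E, D → 10
V → Q, O, M, L, K, J, F, E, D → 9
Q → O, M, L, K, J, F, E, D → 8
O → M, L, K, J, F, E, D → 7
M → L, K, J, F, E, D → 6
L → K, J, F, E, D → 5
K → J, F, E, D → 4
J → F, E, D → 3
F → E, D → 2
E → D → 1
D → none → 0
Sum: 11 + 10 + 9 + 8 + 7 + 6 + 5 + 4 + 3 + 2 + 1 + 0 = 66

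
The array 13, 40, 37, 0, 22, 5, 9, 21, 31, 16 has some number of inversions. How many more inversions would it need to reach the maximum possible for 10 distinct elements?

21

Maximum inversions for 10 distinct elements is C(10, 2) = 10·9/2 = 45.
Current inversions — for each element, count later smaller elements:
13: 3
40: 8
37: 7
0: 0
22: 4
5: 0
9: 0
21: 1
31: 1
16: 0
Current total: 3 + 8 + 7 + 0 + 4 + 0 + 0 + 1 + 1 + 0 = 24
Shortfall: 45 − 24 = 21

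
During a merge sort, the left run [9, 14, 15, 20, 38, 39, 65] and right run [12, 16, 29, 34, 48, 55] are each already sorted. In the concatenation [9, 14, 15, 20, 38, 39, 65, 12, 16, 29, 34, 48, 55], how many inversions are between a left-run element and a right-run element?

18

Count, for every r in R, how many entries of L exceed r:
r = 12: 14, 15, 20, 38, 39, 65 → 6
r = 16: 20, 38, 39, 65 → 4
r = 29: 38, 39, 65 → 3
r = 34: 38, 39, 65 → 3
r = 48: 65 → 1
r = 55: 65 → 1
Cross-inversions: 6 + 4 + 3 + 3 + 1 + 1 = 18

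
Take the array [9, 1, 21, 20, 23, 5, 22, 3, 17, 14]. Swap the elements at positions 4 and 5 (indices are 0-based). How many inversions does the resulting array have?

Positions 4 and 5 hold 23 and 5; after swapping, the array is [9, 1, 21, 20, 5, 23, 22, 3, 17, 14].
Sweep left to right; for each value list the smaller values that follow it:
9 → 1, 5, 3 → 3
1 → none → 0
21 → 20, 5, 3, 17, 14 → 5
20 → 5, 3, 17, 14 → 4
5 → 3 → 1
23 → 22, 3, 17, 14 → 4
22 → 3, 17, 14 → 3
3 → none → 0
17 → 14 → 1
14 → none → 0
Sum: 3 + 0 + 5 + 4 + 1 + 4 + 3 + 0 + 1 + 0 = 21

21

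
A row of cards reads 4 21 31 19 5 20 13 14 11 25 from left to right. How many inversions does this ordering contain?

Inversions: 22

For each element, count later entries that are smaller:
4: 0
21: 6
31: 7
19: 4
5: 0
20: 3
13: 1
14: 1
11: 0
25: 0
Sum: 0 + 6 + 7 + 4 + 0 + 3 + 1 + 1 + 0 + 0 = 22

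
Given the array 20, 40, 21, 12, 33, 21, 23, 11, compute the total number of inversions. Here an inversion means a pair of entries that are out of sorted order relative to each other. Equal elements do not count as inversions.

Element-by-element contributions:
20 → 12, 11 → 2
40 → 21, 12, 33, 21, 23, 11 → 6
21 → 12, 11 → 2
12 → 11 → 1
33 → 21, 23, 11 → 3
21 → 11 → 1
23 → 11 → 1
11 → none → 0
Sum: 2 + 6 + 2 + 1 + 3 + 1 + 1 + 0 = 16

There are 16 out-of-order pairs.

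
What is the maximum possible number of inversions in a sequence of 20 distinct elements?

The maximum occurs when the array is in strictly decreasing order: every one of the C(20, 2) pairs is inverted.
C(20, 2) = 20·19/2 = 190

Inversions: 190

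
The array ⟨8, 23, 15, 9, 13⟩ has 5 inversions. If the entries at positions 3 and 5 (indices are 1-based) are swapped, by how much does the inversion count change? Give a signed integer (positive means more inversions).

-1

Positions 3 and 5 hold 15 and 13; after swapping, the array is [8, 23, 13, 9, 15].
Element-by-element contributions:
8: 0
23: 3
13: 1
9: 0
15: 0
Sum: 0 + 3 + 1 + 0 + 0 = 4
Change: 4 − 5 = -1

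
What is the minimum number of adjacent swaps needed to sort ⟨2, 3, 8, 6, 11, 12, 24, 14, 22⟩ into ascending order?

3 swaps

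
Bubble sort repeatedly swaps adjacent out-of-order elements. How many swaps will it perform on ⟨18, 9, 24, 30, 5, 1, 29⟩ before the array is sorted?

The minimum number of adjacent swaps to sort an array equals its inversion count, since every such swap removes exactly one inversion.
Count inversions — for each element, later elements that are smaller:
18: 9, 5, 1 → 3
9: 5, 1 → 2
24: 5, 1 → 2
30: 5, 1, 29 → 3
5: 1 → 1
1: none → 0
29: none → 0
Total inversions: 3 + 2 + 2 + 3 + 1 + 0 + 0 = 11

11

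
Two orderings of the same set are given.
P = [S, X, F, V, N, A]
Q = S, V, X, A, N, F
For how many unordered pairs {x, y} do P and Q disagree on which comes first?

5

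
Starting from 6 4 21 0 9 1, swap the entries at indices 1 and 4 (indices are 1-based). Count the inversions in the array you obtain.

Positions 1 and 4 hold 6 and 0; after swapping, the array is [0, 4, 21, 6, 9, 1].
For each element, count later entries that are smaller:
0 → none → 0
4 → 1 → 1
21 → 6, 9, 1 → 3
6 → 1 → 1
9 → 1 → 1
1 → none → 0
Sum: 0 + 1 + 3 + 1 + 1 + 0 = 6

6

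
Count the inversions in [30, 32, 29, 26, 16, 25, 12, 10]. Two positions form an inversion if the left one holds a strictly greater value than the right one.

Sweep left to right; for each value list the smaller values that follow it:
30 → 29, 26, 16, 25, 12, 10 → 6
32 → 29, 26, 16, 25, 12, 10 → 6
29 → 26, 16, 25, 12, 10 → 5
26 → 16, 25, 12, 10 → 4
16 → 12, 10 → 2
25 → 12, 10 → 2
12 → 10 → 1
10 → none → 0
Sum: 6 + 6 + 5 + 4 + 2 + 2 + 1 + 0 = 26

There are 26 out-of-order pairs.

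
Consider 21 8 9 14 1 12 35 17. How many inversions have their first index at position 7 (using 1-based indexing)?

1 such element

The element at index 7 is 35.
Elements after it: 17
Those smaller than 35: 17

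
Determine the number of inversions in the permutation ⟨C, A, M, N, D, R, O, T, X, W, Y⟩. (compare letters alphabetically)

Sweep left to right; for each value list the smaller values that follow it:
C: 1
A: 0
M: 1
N: 1
D: 0
R: 1
O: 0
T: 0
X: 1
W: 0
Y: 0
Sum: 1 + 0 + 1 + 1 + 0 + 1 + 0 + 0 + 1 + 0 + 0 = 5

5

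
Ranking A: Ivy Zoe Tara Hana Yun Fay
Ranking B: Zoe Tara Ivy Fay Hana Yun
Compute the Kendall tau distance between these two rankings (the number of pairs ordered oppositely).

Assign each item its position (1..6) in the first ordering, then rewrite the second ordering as that position sequence:
positions: Ivy→1, Zoe→2, Tara→3, Hana→4, Yun→5, Fay→6
second ordering as positions: [2, 3, 1, 6, 4, 5]
Discordant pairs = inversions in this position sequence.
2: 1 → 1
3: 1 → 1
1: 0
6: 4, 5 → 2
4: 0
5: 0
Total: 1 + 1 + 0 + 2 + 0 + 0 = 4

4 discordant pairs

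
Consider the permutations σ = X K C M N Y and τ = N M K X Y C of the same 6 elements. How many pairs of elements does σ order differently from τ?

9 discordant pairs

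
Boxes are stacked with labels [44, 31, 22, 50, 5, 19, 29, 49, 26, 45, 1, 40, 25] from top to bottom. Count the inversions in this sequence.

44 out-of-order pairs

For each element, count later entries that are smaller:
44 → 31, 22, 5, 19, 29, 26, 1, 40, 25 → 9
31 → 22, 5, 19, 29, 26, 1, 25 → 7
22 → 5, 19, 1 → 3
50 → 5, 19, 29, 49, 26, 45, 1, 40, 25 → 9
5 → 1 → 1
19 → 1 → 1
29 → 26, 1, 25 → 3
49 → 26, 45, 1, 40, 25 → 5
26 → 1, 25 → 2
45 → 1, 40, 25 → 3
1 → none → 0
40 → 25 → 1
25 → none → 0
Sum: 9 + 7 + 3 + 9 + 1 + 1 + 3 + 5 + 2 + 3 + 0 + 1 + 0 = 44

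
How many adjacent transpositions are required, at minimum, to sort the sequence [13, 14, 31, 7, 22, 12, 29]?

9

The minimum number of adjacent swaps to sort an array equals its inversion count, since every such swap removes exactly one inversion.
Count inversions — for each element, later elements that are smaller:
13: 7, 12 → 2
14: 7, 12 → 2
31: 7, 22, 12, 29 → 4
7: none → 0
22: 12 → 1
12: none → 0
29: none → 0
Total inversions: 2 + 2 + 4 + 0 + 1 + 0 + 0 = 9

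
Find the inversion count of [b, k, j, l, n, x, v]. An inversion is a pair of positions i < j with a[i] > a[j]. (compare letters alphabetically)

Listing every pair i<j with a[i]>a[j] (using 0-based positions):
(1,2): k > j
(5,6): x > v
That's 2 pairs.

There are 2 inversions.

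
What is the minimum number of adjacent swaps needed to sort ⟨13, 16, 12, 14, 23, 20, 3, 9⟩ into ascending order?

16 swaps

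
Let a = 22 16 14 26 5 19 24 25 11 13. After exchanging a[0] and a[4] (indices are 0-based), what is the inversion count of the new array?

Positions 0 and 4 hold 22 and 5; after swapping, the array is [5, 16, 14, 26, 22, 19, 24, 25, 11, 13].
Count, for each position, how many later elements it exceeds:
5: 0
16: 3
14: 2
26: 6
22: 3
19: 2
24: 2
25: 2
11: 0
13: 0
Sum: 0 + 3 + 2 + 6 + 3 + 2 + 2 + 2 + 0 + 0 = 20

20 inversions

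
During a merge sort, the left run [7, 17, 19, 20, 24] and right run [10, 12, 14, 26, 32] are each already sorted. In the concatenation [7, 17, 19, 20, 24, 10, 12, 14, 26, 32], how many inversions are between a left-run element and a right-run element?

Count, for every r in R, how many entries of L exceed r:
r = 10: 17, 19, 20, 24 → 4
r = 12: 17, 19, 20, 24 → 4
r = 14: 17, 19, 20, 24 → 4
r = 26: none → 0
r = 32: none → 0
Cross-inversions: 4 + 4 + 4 + 0 + 0 = 12

There are 12 cross-inversions.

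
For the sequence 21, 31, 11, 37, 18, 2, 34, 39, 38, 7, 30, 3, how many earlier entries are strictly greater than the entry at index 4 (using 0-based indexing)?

The element at index 4 is 18.
Elements before it: 21, 31, 11, 37
Those larger than 18: 21, 31, 37

3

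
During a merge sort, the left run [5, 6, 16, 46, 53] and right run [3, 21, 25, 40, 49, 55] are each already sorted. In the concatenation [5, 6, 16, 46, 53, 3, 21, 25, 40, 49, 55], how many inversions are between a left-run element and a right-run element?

For each element r of the right run, count left-run elements greater than r:
r = 3: 5, 6, 16, 46, 53 → 5
r = 21: 46, 53 → 2
r = 25: 46, 53 → 2
r = 40: 46, 53 → 2
r = 49: 53 → 1
r = 55: none → 0
Cross-inversions: 5 + 2 + 2 + 2 + 1 + 0 = 12

12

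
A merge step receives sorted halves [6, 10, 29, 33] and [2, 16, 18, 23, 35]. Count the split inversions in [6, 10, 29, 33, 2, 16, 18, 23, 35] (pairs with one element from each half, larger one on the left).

10

Count, for every r in R, how many entries of L exceed r:
r = 2: 6, 10, 29, 33 → 4
r = 16: 29, 33 → 2
r = 18: 29, 33 → 2
r = 23: 29, 33 → 2
r = 35: none → 0
Cross-inversions: 4 + 2 + 2 + 2 + 0 = 10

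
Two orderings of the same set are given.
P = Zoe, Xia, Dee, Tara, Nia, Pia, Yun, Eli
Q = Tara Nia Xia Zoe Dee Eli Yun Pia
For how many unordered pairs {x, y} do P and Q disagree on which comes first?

There are 10 disagreeing pairs.

Assign each item its position (1..8) in the first ordering, then rewrite the second ordering as that position sequence:
positions: Zoe→1, Xia→2, Dee→3, Tara→4, Nia→5, Pia→6, Yun→7, Eli→8
second ordering as positions: [4, 5, 2, 1, 3, 8, 7, 6]
Discordant pairs = inversions in this position sequence.
4: 2, 1, 3 → 3
5: 2, 1, 3 → 3
2: 1 → 1
1: 0
3: 0
8: 7, 6 → 2
7: 6 → 1
6: 0
Total: 3 + 3 + 1 + 0 + 0 + 2 + 1 + 0 = 10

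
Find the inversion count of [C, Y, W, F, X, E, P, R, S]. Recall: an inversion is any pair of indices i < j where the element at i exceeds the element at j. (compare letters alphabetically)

Inversions: 17

Sweep left to right; for each value list the smaller values that follow it:
C: 0
Y: 7
W: 5
F: 1
X: 4
E: 0
P: 0
R: 0
S: 0
Sum: 0 + 7 + 5 + 1 + 4 + 0 + 0 + 0 + 0 = 17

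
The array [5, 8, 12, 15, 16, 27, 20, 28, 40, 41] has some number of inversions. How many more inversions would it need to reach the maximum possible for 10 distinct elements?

44

Maximum inversions for 10 distinct elements is C(10, 2) = 10·9/2 = 45.
Current inversions — for each element, count later smaller elements:
5: 0
8: 0
12: 0
15: 0
16: 0
27: 1
20: 0
28: 0
40: 0
41: 0
Current total: 0 + 0 + 0 + 0 + 0 + 1 + 0 + 0 + 0 + 0 = 1
Shortfall: 45 − 1 = 44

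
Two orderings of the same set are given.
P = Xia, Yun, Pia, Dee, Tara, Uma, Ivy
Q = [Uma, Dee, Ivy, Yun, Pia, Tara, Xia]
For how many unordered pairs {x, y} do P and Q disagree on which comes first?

15

Assign each item its position (1..7) in the first ordering, then rewrite the second ordering as that position sequence:
positions: Xia→1, Yun→2, Pia→3, Dee→4, Tara→5, Uma→6, Ivy→7
second ordering as positions: [6, 4, 7, 2, 3, 5, 1]
Discordant pairs = inversions in this position sequence.
6: 4, 2, 3, 5, 1 → 5
4: 2, 3, 1 → 3
7: 2, 3, 5, 1 → 4
2: 1 → 1
3: 1 → 1
5: 1 → 1
1: 0
Total: 5 + 3 + 4 + 1 + 1 + 1 + 0 = 15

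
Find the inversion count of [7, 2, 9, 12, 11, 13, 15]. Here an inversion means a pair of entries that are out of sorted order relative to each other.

Sweep left to right; for each value list the smaller values that follow it:
7 → 2 → 1
2 → none → 0
9 → none → 0
12 → 11 → 1
11 → none → 0
13 → none → 0
15 → none → 0
Sum: 1 + 0 + 0 + 1 + 0 + 0 + 0 = 2

2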